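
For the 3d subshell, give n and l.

n = 3, l = 2

The leading integer gives n = 3; the letter 'd' means l = 2.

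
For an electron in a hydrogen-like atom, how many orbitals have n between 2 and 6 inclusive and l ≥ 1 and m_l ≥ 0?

Work shell by shell — for each n, count the (l, m_l) pairs that satisfy l ≥ 1 and m_l ≥ 0:
n=2 → 2; n=3 → 5; n=4 → 9; n=5 → 14; n=6 → 20.
Total orbitals: 2 + 5 + 9 + 14 + 20 = 50.

50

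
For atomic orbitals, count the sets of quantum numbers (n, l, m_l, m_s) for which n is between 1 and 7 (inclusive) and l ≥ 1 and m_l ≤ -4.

20

Per-shell orbital counts meeting the constraint:
n=5 → 1; n=6 → 3; n=7 → 6.
Orbitals: 1 + 3 + 6 = 10. Including both spin states (m_s = ±1/2) gives 2 × 10 = 20 states.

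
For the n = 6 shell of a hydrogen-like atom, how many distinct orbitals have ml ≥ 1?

Contributions: l=1 → 1; l=2 → 2; l=3 → 3; l=4 → 4; l=5 → 5.
Total orbitals: 1 + 2 + 3 + 4 + 5 = 15.

15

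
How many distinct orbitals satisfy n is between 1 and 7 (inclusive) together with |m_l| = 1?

Work shell by shell — for each n, count the (l, m_l) pairs that satisfy |m_l| = 1:
n=2 → 2; n=3 → 4; n=4 → 6; n=5 → 8; n=6 → 10; n=7 → 12.
Total orbitals: 2 + 4 + 6 + 8 + 10 + 12 = 42.

42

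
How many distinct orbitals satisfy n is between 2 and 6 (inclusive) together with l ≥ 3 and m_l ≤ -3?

Go shell by shell, enumerating (l, m_l) with l ≥ 3 and m_l ≤ -3:
n=4 → 1; n=5 → 3; n=6 → 6.
Total orbitals: 1 + 3 + 6 = 10.

10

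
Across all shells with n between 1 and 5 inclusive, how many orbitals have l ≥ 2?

38

Count contributing orbitals for each principal shell:
n=3 → 5; n=4 → 12; n=5 → 21.
Total orbitals: 5 + 12 + 21 = 38.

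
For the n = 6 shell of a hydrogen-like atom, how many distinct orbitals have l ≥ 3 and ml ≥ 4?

3

Go through l = 0, …, 5 (the values permitted for n = 6).
Per l-value: l=4 → 1; l=5 → 2.
Total orbitals: 1 + 2 = 3.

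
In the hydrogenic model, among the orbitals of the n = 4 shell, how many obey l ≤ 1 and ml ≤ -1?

1

For n = 4, l ranges over 0 … 3.
Per l-value: l=1 → 1.
Total orbitals: 1.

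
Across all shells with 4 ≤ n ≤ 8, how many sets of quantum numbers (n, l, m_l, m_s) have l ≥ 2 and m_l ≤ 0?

For each n in the range, tally the orbitals obeying l ≥ 2 and m_l ≤ 0:
n=4 → 7; n=5 → 12; n=6 → 18; n=7 → 25; n=8 → 33.
Orbitals: 7 + 12 + 18 + 25 + 33 = 95. Including both spin states (m_s = ±1/2) gives 2 × 95 = 190 states.

190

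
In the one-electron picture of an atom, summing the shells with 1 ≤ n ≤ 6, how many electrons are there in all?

Shell n has n² orbitals: 1²=1 + 2²=4 + 3²=9 + 4²=16 + 5²=25 + 6²=36 = 91 orbitals.
Two spin states per orbital: 2 × 91 = 182 electrons.

182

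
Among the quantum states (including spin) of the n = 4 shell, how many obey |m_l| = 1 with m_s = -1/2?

6

For n = 4, l ranges over 0 … 3.
Orbitals with |m_l| = 1, by l: l=1 → 2; l=2 → 2; l=3 → 2.
Orbitals: 2 + 2 + 2 = 6. With m_s fixed to a single value there is one state per orbital, giving 6 states.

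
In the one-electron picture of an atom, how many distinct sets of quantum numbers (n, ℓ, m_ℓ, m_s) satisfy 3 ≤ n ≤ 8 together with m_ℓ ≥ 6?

For each n in the range, tally the orbitals obeying m_ℓ ≥ 6:
n=7 → 1; n=8 → 3.
Orbitals: 1 + 3 = 4. Including both spin states (m_s = ±1/2) gives 2 × 4 = 8 states.

8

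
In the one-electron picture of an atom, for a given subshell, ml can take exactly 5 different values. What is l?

ml ranges over 2l+1 integers, so 2l+1 = 5 ⇒ l = 2.

l = 2 (d)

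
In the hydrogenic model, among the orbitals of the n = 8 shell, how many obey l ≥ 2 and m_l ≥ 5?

6

The n = 8 shell has l = 0 through 7; check each.
Per l-value: l=5 → 1; l=6 → 2; l=7 → 3.
Total orbitals: 1 + 2 + 3 = 6.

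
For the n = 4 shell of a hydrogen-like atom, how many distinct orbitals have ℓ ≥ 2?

12

Go through ℓ = 0, …, 3 (the values permitted for n = 4).
The (ℓ, m_ℓ) pairs meeting ℓ ≥ 2 give: ℓ=2 → 5; ℓ=3 → 7.
Total orbitals: 5 + 7 = 12.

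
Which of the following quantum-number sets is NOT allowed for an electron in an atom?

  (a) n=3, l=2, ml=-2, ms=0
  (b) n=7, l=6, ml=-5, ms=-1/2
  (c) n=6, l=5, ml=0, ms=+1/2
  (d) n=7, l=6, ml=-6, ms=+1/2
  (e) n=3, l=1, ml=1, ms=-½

(a) has ms = 0, but an electron's spin must be ±1/2.
The remaining sets (b), (c), (d), (e) satisfy all four rules.

(a)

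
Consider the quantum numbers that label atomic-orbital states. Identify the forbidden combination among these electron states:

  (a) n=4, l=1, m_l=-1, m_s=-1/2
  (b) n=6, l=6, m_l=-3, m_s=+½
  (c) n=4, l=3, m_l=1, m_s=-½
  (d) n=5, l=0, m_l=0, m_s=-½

(b) has l = 6 ≥ n = 6, violating 0 ≤ l ≤ n−1.
The remaining sets (a), (c), (d) satisfy all four rules.

(b)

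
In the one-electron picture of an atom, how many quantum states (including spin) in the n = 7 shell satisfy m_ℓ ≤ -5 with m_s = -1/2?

With n = 7 the allowed ℓ are 0, 1, …, 6.
Contributions: ℓ=5 → 1; ℓ=6 → 2.
Orbitals: 1 + 2 = 3. With m_s fixed to a single value there is one state per orbital, giving 3 states.

3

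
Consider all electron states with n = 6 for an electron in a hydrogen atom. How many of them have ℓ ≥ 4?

40

Per ℓ-value: ℓ=4 → 9; ℓ=5 → 11.
Orbitals: 9 + 11 = 20. Each orbital carries two spin states, so 20 × 2 = 40 states.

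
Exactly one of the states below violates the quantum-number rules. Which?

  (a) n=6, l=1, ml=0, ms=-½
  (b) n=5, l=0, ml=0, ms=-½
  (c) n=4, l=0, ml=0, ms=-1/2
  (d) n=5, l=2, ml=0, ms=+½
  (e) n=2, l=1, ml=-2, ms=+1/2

(e) has |ml| = 2 > l = 1, violating −l ≤ ml ≤ l.
The remaining sets (a), (b), (c), (d) satisfy all four rules.

(e)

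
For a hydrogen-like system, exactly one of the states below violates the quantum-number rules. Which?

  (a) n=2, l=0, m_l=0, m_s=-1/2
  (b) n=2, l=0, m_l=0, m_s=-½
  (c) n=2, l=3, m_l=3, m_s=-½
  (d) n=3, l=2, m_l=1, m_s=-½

(c)

(c) has l = 3 ≥ n = 2, violating 0 ≤ l ≤ n−1.
The remaining sets (a), (b), (d) satisfy all four rules.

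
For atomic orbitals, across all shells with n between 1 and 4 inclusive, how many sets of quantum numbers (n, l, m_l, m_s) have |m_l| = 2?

12

Go shell by shell, enumerating (l, m_l) with |m_l| = 2:
n=3 → 2; n=4 → 4.
Orbitals: 2 + 4 = 6. Including both spin states (m_s = ±1/2) gives 2 × 6 = 12 states.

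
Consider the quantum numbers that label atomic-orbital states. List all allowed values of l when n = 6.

l is an integer with 0 ≤ l ≤ n−1, so for n = 6: l = 0, 1, 2, 3, 4, 5.

0, 1, 2, 3, 4, 5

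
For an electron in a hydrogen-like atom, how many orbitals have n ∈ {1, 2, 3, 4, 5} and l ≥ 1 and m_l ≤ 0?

Per-shell orbital counts meeting the constraint:
n=2 → 2; n=3 → 5; n=4 → 9; n=5 → 14.
Total orbitals: 2 + 5 + 9 + 14 = 30.

30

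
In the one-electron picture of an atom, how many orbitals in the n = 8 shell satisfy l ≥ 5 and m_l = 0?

With n = 8 the allowed l are 0, 1, …, 7.
Per l-value: l=5 → 1; l=6 → 1; l=7 → 1.
Total orbitals: 1 + 1 + 1 = 3.

3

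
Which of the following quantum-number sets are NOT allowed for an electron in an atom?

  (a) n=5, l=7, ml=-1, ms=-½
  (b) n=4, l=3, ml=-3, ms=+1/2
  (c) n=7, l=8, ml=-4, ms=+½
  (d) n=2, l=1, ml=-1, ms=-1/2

(a) and (c)

(a) has l = 7 ≥ n = 5, violating 0 ≤ l ≤ n−1.
(c) has l = 8 ≥ n = 7, violating 0 ≤ l ≤ n−1.
The remaining sets (b), (d) satisfy all four rules.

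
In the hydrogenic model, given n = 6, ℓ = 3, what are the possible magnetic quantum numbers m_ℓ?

-3, -2, -1, 0, 1, 2, 3

m_ℓ takes every integer from −ℓ to +ℓ. With ℓ = 3 that gives the 7 values -3, -2, -1, 0, 1, 2, 3.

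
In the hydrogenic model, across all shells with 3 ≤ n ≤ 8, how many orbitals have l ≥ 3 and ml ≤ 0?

80

Per-shell orbital counts meeting the constraint:
n=4 → 4; n=5 → 9; n=6 → 15; n=7 → 22; n=8 → 30.
Total orbitals: 4 + 9 + 15 + 22 + 30 = 80.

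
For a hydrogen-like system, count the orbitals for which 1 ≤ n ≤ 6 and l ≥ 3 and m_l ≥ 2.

16

Per-shell orbital counts meeting the constraint:
n=4 → 2; n=5 → 5; n=6 → 9.
Total orbitals: 2 + 5 + 9 = 16.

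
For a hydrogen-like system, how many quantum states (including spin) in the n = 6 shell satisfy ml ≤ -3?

Go through l = 0, …, 5 (the values permitted for n = 6).
Orbitals with ml ≤ -3, by l: l=3 → 1; l=4 → 2; l=5 → 3.
Orbitals: 1 + 2 + 3 = 6. Each orbital carries two spin states, so 6 × 2 = 12 states.

12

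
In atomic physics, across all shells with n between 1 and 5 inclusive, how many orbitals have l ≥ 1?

For each n in the range, tally the orbitals obeying l ≥ 1:
n=2 → 3; n=3 → 8; n=4 → 15; n=5 → 24.
Total orbitals: 3 + 8 + 15 + 24 = 50.

50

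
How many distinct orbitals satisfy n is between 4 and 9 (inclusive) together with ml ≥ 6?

10

Work shell by shell — for each n, count the (l, ml) pairs that satisfy ml ≥ 6:
n=7 → 1; n=8 → 3; n=9 → 6.
Total orbitals: 1 + 3 + 6 = 10.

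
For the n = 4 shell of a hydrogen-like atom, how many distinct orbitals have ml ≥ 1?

6

With n = 4 the allowed l are 0, 1, …, 3.
Contributions: l=1 → 1; l=2 → 2; l=3 → 3.
Total orbitals: 1 + 2 + 3 = 6.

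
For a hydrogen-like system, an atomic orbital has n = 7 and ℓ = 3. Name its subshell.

ℓ = 3 corresponds to the letter 'f', so the subshell is 7f.

7f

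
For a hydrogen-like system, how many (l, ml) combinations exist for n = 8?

64

The n = 8 shell contains n² = 8² = 64 orbitals.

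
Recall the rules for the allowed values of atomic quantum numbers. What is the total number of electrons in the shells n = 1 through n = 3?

Shell n has n² orbitals: 1²=1 + 2²=4 + 3²=9 = 14 orbitals.
Two spin states per orbital: 2 × 14 = 28 electrons.

28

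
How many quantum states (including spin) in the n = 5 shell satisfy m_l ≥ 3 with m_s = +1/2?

For n = 5, l ranges over 0 … 4.
Orbitals with m_l ≥ 3, by l: l=3 → 1; l=4 → 2.
Orbitals: 1 + 2 = 3. With m_s fixed to a single value there is one state per orbital, giving 3 states.

3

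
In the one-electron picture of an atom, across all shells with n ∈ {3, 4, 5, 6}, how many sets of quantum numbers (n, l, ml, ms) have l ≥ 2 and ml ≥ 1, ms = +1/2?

Treat each shell separately and count matching orbitals:
n=3 → 2; n=4 → 5; n=5 → 9; n=6 → 14.
Orbitals: 2 + 5 + 9 + 14 = 30. With ms fixed to +1/2 there is one state per orbital, so 30 states.

30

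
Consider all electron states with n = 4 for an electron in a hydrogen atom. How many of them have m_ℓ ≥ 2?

6

The (ℓ, m_ℓ) pairs meeting m_ℓ ≥ 2 give: ℓ=2 → 1; ℓ=3 → 2.
Orbitals: 1 + 2 = 3. Each orbital carries two spin states, so 3 × 2 = 6 states.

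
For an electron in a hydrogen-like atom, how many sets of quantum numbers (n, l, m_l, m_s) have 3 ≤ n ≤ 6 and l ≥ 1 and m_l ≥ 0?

96

Count contributing orbitals for each principal shell:
n=3 → 5; n=4 → 9; n=5 → 14; n=6 → 20.
Orbitals: 5 + 9 + 14 + 20 = 48. Including both spin states (m_s = ±1/2) gives 2 × 48 = 96 states.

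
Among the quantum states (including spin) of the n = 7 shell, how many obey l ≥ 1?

For n = 7, l ranges over 0 … 6.
Per l-value: l=1 → 3; l=2 → 5; l=3 → 7; l=4 → 9; l=5 → 11; l=6 → 13.
Orbitals: 3 + 5 + 7 + 9 + 11 + 13 = 48. Each orbital carries two spin states, so 48 × 2 = 96 states.

96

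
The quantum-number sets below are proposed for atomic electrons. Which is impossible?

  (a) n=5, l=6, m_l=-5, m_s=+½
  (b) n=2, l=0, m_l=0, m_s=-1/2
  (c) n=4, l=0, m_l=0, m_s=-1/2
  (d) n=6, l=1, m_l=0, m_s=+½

(a) has l = 6 ≥ n = 5, violating 0 ≤ l ≤ n−1.
The remaining sets (b), (c), (d) satisfy all four rules.

(a)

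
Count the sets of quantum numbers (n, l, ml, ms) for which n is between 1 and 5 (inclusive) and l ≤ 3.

92

For each n in the range, tally the orbitals obeying l ≤ 3:
n=1 → 1; n=2 → 4; n=3 → 9; n=4 → 16; n=5 → 16.
Orbitals: 1 + 4 + 9 + 16 + 16 = 46. Including both spin states (ms = ±1/2) gives 2 × 46 = 92 states.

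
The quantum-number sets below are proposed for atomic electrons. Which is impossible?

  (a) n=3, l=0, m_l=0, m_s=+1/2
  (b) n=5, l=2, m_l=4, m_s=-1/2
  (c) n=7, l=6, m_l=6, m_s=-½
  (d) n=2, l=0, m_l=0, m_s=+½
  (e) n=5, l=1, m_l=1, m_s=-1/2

(b) has |m_l| = 4 > l = 2, violating −l ≤ m_l ≤ l.
The remaining sets (a), (c), (d), (e) satisfy all four rules.

(b)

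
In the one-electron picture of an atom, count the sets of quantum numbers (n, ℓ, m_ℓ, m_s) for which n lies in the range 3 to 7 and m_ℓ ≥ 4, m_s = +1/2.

For each n in the range, tally the orbitals obeying m_ℓ ≥ 4:
n=5 → 1; n=6 → 3; n=7 → 6.
Orbitals: 1 + 3 + 6 = 10. With m_s fixed to +1/2 there is one state per orbital, so 10 states.

10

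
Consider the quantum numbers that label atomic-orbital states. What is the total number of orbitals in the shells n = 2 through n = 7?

139

Shell n has n² orbitals: 2²=4 + 3²=9 + 4²=16 + 5²=25 + 6²=36 + 7²=49 = 139 orbitals.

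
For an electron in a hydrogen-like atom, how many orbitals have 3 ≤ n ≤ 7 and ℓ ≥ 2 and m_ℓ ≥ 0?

65

Count contributing orbitals for each principal shell:
n=3 → 3; n=4 → 7; n=5 → 12; n=6 → 18; n=7 → 25.
Total orbitals: 3 + 7 + 12 + 18 + 25 = 65.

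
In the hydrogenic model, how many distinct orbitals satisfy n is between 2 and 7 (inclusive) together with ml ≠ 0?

Per-shell orbital counts meeting the constraint:
n=2 → 2; n=3 → 6; n=4 → 12; n=5 → 20; n=6 → 30; n=7 → 42.
Total orbitals: 2 + 6 + 12 + 20 + 30 + 42 = 112.

112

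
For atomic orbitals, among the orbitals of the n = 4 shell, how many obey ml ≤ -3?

1

With n = 4 the allowed l are 0, 1, …, 3.
Contributions: l=3 → 1.
Total orbitals: 1.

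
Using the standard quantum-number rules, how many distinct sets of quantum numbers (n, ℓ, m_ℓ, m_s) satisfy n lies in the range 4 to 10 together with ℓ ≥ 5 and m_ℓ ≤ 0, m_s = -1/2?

110

Per-shell orbital counts meeting the constraint:
n=6 → 6; n=7 → 13; n=8 → 21; n=9 → 30; n=10 → 40.
Orbitals: 6 + 13 + 21 + 30 + 40 = 110. With m_s fixed to -1/2 there is one state per orbital, so 110 states.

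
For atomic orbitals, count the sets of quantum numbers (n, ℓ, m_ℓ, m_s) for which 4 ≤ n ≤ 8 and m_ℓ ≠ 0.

Per-shell orbital counts meeting the constraint:
n=4 → 12; n=5 → 20; n=6 → 30; n=7 → 42; n=8 → 56.
Orbitals: 12 + 20 + 30 + 42 + 56 = 160. Including both spin states (m_s = ±1/2) gives 2 × 160 = 320 states.

320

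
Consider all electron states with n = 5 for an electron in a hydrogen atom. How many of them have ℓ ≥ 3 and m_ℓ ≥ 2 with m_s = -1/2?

5

Go through ℓ = 0, …, 4 (the values permitted for n = 5).
Per ℓ-value: ℓ=3 → 2; ℓ=4 → 3.
Orbitals: 2 + 3 = 5. With m_s fixed to a single value there is one state per orbital, giving 5 states.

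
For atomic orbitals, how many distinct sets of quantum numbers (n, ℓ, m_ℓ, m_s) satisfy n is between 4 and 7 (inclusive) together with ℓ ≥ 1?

For each n in the range, tally the orbitals obeying ℓ ≥ 1:
n=4 → 15; n=5 → 24; n=6 → 35; n=7 → 48.
Orbitals: 15 + 24 + 35 + 48 = 122. Including both spin states (m_s = ±1/2) gives 2 × 122 = 244 states.

244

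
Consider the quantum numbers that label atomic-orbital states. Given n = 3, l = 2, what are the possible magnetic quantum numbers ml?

-2, -1, 0, 1, 2

ml takes every integer from −l to +l. With l = 2 that gives the 5 values -2, -1, 0, 1, 2.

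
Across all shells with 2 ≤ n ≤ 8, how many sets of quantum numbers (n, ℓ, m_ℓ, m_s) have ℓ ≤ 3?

Work shell by shell — for each n, count the (ℓ, m_ℓ) pairs that satisfy ℓ ≤ 3:
n=2 → 4; n=3 → 9; n=4 → 16; n=5 → 16; n=6 → 16; n=7 → 16; n=8 → 16.
Orbitals: 4 + 9 + 16 + 16 + 16 + 16 + 16 = 93. Including both spin states (m_s = ±1/2) gives 2 × 93 = 186 states.

186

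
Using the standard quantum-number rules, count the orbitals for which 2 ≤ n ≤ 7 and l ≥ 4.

Count contributing orbitals for each principal shell:
n=5 → 9; n=6 → 20; n=7 → 33.
Total orbitals: 9 + 20 + 33 = 62.

62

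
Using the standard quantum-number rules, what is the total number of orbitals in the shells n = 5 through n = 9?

255

Shell n has n² orbitals: 5²=25 + 6²=36 + 7²=49 + 8²=64 + 9²=81 = 255 orbitals.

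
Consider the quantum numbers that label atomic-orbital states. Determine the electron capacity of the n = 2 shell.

A shell holds 2n² electrons: 2 × 2² = 2 × 4 = 8.

8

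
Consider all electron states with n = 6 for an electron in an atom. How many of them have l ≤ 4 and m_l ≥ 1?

20

With n = 6 the allowed l are 0, 1, …, 5.
The (l, m_l) pairs meeting l ≤ 4 and m_l ≥ 1 give: l=1 → 1; l=2 → 2; l=3 → 3; l=4 → 4.
Orbitals: 1 + 2 + 3 + 4 = 10. Each orbital carries two spin states, so 10 × 2 = 20 states.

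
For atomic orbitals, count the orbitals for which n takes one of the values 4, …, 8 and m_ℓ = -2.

Per-shell orbital counts meeting the constraint:
n=4 → 2; n=5 → 3; n=6 → 4; n=7 → 5; n=8 → 6.
Total orbitals: 2 + 3 + 4 + 5 + 6 = 20.

20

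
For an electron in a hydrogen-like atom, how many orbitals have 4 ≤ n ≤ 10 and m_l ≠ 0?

Count contributing orbitals for each principal shell:
n=4 → 12; n=5 → 20; n=6 → 30; n=7 → 42; n=8 → 56; n=9 → 72; n=10 → 90.
Total orbitals: 12 + 20 + 30 + 42 + 56 + 72 + 90 = 322.

322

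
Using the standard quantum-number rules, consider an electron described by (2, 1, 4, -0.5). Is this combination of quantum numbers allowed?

Invalid

The magnetic quantum number must satisfy −ℓ ≤ m_ℓ ≤ ℓ. With ℓ = 1, m_ℓ can only be -1, 0, 1, so m_ℓ = 4 is forbidden.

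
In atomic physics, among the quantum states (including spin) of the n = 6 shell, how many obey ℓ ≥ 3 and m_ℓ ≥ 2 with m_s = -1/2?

9

The n = 6 shell has ℓ = 0 through 5; check each.
The (ℓ, m_ℓ) pairs meeting ℓ ≥ 3 and m_ℓ ≥ 2 give: ℓ=3 → 2; ℓ=4 → 3; ℓ=5 → 4.
Orbitals: 2 + 3 + 4 = 9. With m_s fixed to a single value there is one state per orbital, giving 9 states.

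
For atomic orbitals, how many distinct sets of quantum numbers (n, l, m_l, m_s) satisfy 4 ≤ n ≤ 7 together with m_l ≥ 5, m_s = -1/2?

Go shell by shell, enumerating (l, m_l) with m_l ≥ 5:
n=6 → 1; n=7 → 3.
Orbitals: 1 + 3 = 4. With m_s fixed to -1/2 there is one state per orbital, so 4 states.

4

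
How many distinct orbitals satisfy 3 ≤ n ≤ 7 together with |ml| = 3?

Treat each shell separately and count matching orbitals:
n=4 → 2; n=5 → 4; n=6 → 6; n=7 → 8.
Total orbitals: 2 + 4 + 6 + 8 = 20.

20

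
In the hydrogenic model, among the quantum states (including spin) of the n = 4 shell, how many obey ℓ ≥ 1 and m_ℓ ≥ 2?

Go through ℓ = 0, …, 3 (the values permitted for n = 4).
Per ℓ-value: ℓ=2 → 1; ℓ=3 → 2.
Orbitals: 1 + 2 = 3. Each orbital carries two spin states, so 3 × 2 = 6 states.

6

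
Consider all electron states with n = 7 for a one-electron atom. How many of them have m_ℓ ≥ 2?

30

Contributions: ℓ=2 → 1; ℓ=3 → 2; ℓ=4 → 3; ℓ=5 → 4; ℓ=6 → 5.
Orbitals: 1 + 2 + 3 + 4 + 5 = 15. Each orbital carries two spin states, so 15 × 2 = 30 states.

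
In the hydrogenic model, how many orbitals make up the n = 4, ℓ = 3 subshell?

7

A subshell has 2ℓ+1 orbitals; with ℓ = 3, that's 7.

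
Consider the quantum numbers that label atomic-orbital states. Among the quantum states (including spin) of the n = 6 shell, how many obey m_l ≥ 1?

The n = 6 shell has l = 0 through 5; check each.
Contributions: l=1 → 1; l=2 → 2; l=3 → 3; l=4 → 4; l=5 → 5.
Orbitals: 1 + 2 + 3 + 4 + 5 = 15. Each orbital carries two spin states, so 15 × 2 = 30 states.

30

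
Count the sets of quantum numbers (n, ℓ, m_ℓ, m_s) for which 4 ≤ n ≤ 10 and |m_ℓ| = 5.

60

Count contributing orbitals for each principal shell:
n=6 → 2; n=7 → 4; n=8 → 6; n=9 → 8; n=10 → 10.
Orbitals: 2 + 4 + 6 + 8 + 10 = 30. Including both spin states (m_s = ±1/2) gives 2 × 30 = 60 states.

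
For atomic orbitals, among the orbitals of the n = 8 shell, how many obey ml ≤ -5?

The n = 8 shell has l = 0 through 7; check each.
Orbitals with ml ≤ -5, by l: l=5 → 1; l=6 → 2; l=7 → 3.
Total orbitals: 1 + 2 + 3 = 6.

6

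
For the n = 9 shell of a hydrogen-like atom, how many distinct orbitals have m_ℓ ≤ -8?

With n = 9 the allowed ℓ are 0, 1, …, 8.
Contributions: ℓ=8 → 1.
Total orbitals: 1.

1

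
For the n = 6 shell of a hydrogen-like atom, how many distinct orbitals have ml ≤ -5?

1

The n = 6 shell has l = 0 through 5; check each.
Orbitals with ml ≤ -5, by l: l=5 → 1.
Total orbitals: 1.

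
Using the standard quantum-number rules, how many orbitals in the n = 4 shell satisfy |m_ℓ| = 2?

Contributions: ℓ=2 → 2; ℓ=3 → 2.
Total orbitals: 2 + 2 = 4.

4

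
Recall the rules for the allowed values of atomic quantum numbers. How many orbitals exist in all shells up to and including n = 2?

Total orbitals = 1² + 2² = 5.

5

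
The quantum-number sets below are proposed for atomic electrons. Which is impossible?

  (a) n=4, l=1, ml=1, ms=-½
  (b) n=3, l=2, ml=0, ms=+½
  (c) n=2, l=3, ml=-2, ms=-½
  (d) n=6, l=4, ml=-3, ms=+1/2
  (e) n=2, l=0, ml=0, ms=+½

(c)

(c) has l = 3 ≥ n = 2, violating 0 ≤ l ≤ n−1.
The remaining sets (a), (b), (d), (e) satisfy all four rules.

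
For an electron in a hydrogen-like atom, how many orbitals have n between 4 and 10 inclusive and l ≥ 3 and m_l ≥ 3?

84

Count contributing orbitals for each principal shell:
n=4 → 1; n=5 → 3; n=6 → 6; n=7 → 10; n=8 → 15; n=9 → 21; n=10 → 28.
Total orbitals: 1 + 3 + 6 + 10 + 15 + 21 + 28 = 84.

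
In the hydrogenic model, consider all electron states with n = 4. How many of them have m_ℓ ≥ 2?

6

Go through ℓ = 0, …, 3 (the values permitted for n = 4).
Contributions: ℓ=2 → 1; ℓ=3 → 2.
Orbitals: 1 + 2 = 3. Each orbital carries two spin states, so 3 × 2 = 6 states.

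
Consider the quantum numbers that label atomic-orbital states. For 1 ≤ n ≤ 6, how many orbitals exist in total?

91

Total orbitals = 1² + 2² + 3² + 4² + 5² + 6² = 91.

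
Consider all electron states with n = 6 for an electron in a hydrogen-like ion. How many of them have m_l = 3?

Per l-value: l=3 → 1; l=4 → 1; l=5 → 1.
Orbitals: 1 + 1 + 1 = 3. Each orbital carries two spin states, so 3 × 2 = 6 states.

6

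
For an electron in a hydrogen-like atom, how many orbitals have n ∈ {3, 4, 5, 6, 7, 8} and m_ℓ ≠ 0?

Count contributing orbitals for each principal shell:
n=3 → 6; n=4 → 12; n=5 → 20; n=6 → 30; n=7 → 42; n=8 → 56.
Total orbitals: 6 + 12 + 20 + 30 + 42 + 56 = 166.

166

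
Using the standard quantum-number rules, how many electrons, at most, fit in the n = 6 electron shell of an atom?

72

A shell holds 2n² electrons: 2 × 6² = 2 × 36 = 72.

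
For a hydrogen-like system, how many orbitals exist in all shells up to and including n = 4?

Total orbitals = 1² + 2² + 3² + 4² = 30.

30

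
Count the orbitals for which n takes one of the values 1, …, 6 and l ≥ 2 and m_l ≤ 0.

Per-shell orbital counts meeting the constraint:
n=3 → 3; n=4 → 7; n=5 → 12; n=6 → 18.
Total orbitals: 3 + 7 + 12 + 18 = 40.

40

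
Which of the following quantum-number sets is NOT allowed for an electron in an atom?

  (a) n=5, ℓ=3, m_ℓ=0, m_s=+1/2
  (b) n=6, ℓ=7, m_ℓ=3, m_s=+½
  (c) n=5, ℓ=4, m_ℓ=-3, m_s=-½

(b) has ℓ = 7 ≥ n = 6, violating 0 ≤ ℓ ≤ n−1.
The remaining sets (a), (c) satisfy all four rules.

(b)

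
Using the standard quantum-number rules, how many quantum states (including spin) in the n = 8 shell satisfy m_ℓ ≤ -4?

The n = 8 shell has ℓ = 0 through 7; check each.
The (ℓ, m_ℓ) pairs meeting m_ℓ ≤ -4 give: ℓ=4 → 1; ℓ=5 → 2; ℓ=6 → 3; ℓ=7 → 4.
Orbitals: 1 + 2 + 3 + 4 = 10. Each orbital carries two spin states, so 10 × 2 = 20 states.

20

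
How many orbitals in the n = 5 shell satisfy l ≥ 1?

The n = 5 shell has l = 0 through 4; check each.
Per l-value: l=1 → 3; l=2 → 5; l=3 → 7; l=4 → 9.
Total orbitals: 3 + 5 + 7 + 9 = 24.

24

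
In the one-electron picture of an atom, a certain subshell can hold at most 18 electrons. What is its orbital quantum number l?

2(2l+1) = 18 ⇒ 2l+1 = 9 ⇒ l = 4.

l = 4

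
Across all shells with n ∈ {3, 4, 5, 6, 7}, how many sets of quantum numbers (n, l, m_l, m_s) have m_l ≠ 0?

220

Treat each shell separately and count matching orbitals:
n=3 → 6; n=4 → 12; n=5 → 20; n=6 → 30; n=7 → 42.
Orbitals: 6 + 12 + 20 + 30 + 42 = 110. Including both spin states (m_s = ±1/2) gives 2 × 110 = 220 states.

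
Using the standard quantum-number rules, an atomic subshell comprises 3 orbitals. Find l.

2l+1 = 3 gives l = 1.

l = 1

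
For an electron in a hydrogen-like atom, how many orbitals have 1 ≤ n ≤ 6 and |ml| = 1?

Work shell by shell — for each n, count the (l, ml) pairs that satisfy |ml| = 1:
n=2 → 2; n=3 → 4; n=4 → 6; n=5 → 8; n=6 → 10.
Total orbitals: 2 + 4 + 6 + 8 + 10 = 30.

30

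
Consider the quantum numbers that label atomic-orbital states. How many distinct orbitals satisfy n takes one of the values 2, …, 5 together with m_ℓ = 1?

Treat each shell separately and count matching orbitals:
n=2 → 1; n=3 → 2; n=4 → 3; n=5 → 4.
Total orbitals: 1 + 2 + 3 + 4 = 10.

10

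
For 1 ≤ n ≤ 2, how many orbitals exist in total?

Total orbitals = 1² + 2² = 5.

5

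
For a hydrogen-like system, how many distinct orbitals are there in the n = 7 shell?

49

The n = 7 shell contains n² = 7² = 49 orbitals.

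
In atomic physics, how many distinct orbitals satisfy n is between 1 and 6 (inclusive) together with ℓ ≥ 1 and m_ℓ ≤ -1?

35

Count contributing orbitals for each principal shell:
n=2 → 1; n=3 → 3; n=4 → 6; n=5 → 10; n=6 → 15.
Total orbitals: 1 + 3 + 6 + 10 + 15 = 35.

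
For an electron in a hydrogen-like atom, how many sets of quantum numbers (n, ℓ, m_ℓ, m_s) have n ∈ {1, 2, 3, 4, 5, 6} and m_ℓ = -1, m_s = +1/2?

Go shell by shell, enumerating (ℓ, m_ℓ) with m_ℓ = -1:
n=2 → 1; n=3 → 2; n=4 → 3; n=5 → 4; n=6 → 5.
Orbitals: 1 + 2 + 3 + 4 + 5 = 15. With m_s fixed to +1/2 there is one state per orbital, so 15 states.

15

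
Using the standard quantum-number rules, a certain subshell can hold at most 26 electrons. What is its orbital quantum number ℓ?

2(2ℓ+1) = 26 ⇒ 2ℓ+1 = 13 ⇒ ℓ = 6.

ℓ = 6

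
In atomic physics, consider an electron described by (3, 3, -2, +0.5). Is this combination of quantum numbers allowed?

Invalid

The orbital quantum number must satisfy 0 ≤ l ≤ n−1. With n = 3 the allowed l values are 0, 1, 2, so l = 3 is out of range.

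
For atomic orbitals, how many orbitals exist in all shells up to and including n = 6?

91

Total orbitals = 1² + 2² + 3² + 4² + 5² + 6² = 91.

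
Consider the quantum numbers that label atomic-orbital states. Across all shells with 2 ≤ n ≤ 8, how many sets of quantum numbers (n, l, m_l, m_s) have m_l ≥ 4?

40

Go shell by shell, enumerating (l, m_l) with m_l ≥ 4:
n=5 → 1; n=6 → 3; n=7 → 6; n=8 → 10.
Orbitals: 1 + 3 + 6 + 10 = 20. Including both spin states (m_s = ±1/2) gives 2 × 20 = 40 states.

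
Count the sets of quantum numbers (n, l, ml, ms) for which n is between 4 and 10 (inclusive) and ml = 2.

70

Treat each shell separately and count matching orbitals:
n=4 → 2; n=5 → 3; n=6 → 4; n=7 → 5; n=8 → 6; n=9 → 7; n=10 → 8.
Orbitals: 2 + 3 + 4 + 5 + 6 + 7 + 8 = 35. Including both spin states (ms = ±1/2) gives 2 × 35 = 70 states.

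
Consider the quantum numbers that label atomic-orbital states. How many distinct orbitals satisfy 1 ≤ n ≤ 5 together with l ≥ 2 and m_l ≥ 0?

Per-shell orbital counts meeting the constraint:
n=3 → 3; n=4 → 7; n=5 → 12.
Total orbitals: 3 + 7 + 12 = 22.

22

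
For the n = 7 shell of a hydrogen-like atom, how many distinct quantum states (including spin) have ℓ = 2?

10

With n = 7 the allowed ℓ are 0, 1, …, 6.
Orbitals with ℓ = 2, by ℓ: ℓ=2 → 5.
Orbitals: 5. Each orbital carries two spin states, so 5 × 2 = 10 states.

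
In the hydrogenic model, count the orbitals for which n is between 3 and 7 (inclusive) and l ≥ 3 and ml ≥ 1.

Count contributing orbitals for each principal shell:
n=4 → 3; n=5 → 7; n=6 → 12; n=7 → 18.
Total orbitals: 3 + 7 + 12 + 18 = 40.

40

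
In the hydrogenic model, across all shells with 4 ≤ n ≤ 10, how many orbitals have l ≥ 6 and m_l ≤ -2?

Count contributing orbitals for each principal shell:
n=7 → 5; n=8 → 11; n=9 → 18; n=10 → 26.
Total orbitals: 5 + 11 + 18 + 26 = 60.

60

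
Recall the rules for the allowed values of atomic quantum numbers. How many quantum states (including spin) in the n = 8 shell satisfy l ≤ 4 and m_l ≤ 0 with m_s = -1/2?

15

The n = 8 shell has l = 0 through 7; check each.
Per l-value: l=0 → 1; l=1 → 2; l=2 → 3; l=3 → 4; l=4 → 5.
Orbitals: 1 + 2 + 3 + 4 + 5 = 15. With m_s fixed to a single value there is one state per orbital, giving 15 states.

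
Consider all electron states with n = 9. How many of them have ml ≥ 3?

Go through l = 0, …, 8 (the values permitted for n = 9).
Orbitals with ml ≥ 3, by l: l=3 → 1; l=4 → 2; l=5 → 3; l=6 → 4; l=7 → 5; l=8 → 6.
Orbitals: 1 + 2 + 3 + 4 + 5 + 6 = 21. Each orbital carries two spin states, so 21 × 2 = 42 states.

42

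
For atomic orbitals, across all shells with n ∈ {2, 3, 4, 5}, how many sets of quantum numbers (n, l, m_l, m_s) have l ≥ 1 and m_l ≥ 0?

60

Work shell by shell — for each n, count the (l, m_l) pairs that satisfy l ≥ 1 and m_l ≥ 0:
n=2 → 2; n=3 → 5; n=4 → 9; n=5 → 14.
Orbitals: 2 + 5 + 9 + 14 = 30. Including both spin states (m_s = ±1/2) gives 2 × 30 = 60 states.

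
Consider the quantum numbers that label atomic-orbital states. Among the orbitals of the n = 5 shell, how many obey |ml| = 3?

4

The n = 5 shell has l = 0 through 4; check each.
The (l, ml) pairs meeting |ml| = 3 give: l=3 → 2; l=4 → 2.
Total orbitals: 2 + 2 = 4.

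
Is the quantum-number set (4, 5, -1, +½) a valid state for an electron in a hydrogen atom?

The orbital quantum number must satisfy 0 ≤ l ≤ n−1. With n = 4 the allowed l values are 0, 1, 2, 3, so l = 5 is out of range.

Invalid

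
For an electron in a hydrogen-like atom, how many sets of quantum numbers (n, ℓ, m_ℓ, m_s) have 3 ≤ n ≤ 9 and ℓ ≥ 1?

Per-shell orbital counts meeting the constraint:
n=3 → 8; n=4 → 15; n=5 → 24; n=6 → 35; n=7 → 48; n=8 → 63; n=9 → 80.
Orbitals: 8 + 15 + 24 + 35 + 48 + 63 + 80 = 273. Including both spin states (m_s = ±1/2) gives 2 × 273 = 546 states.

546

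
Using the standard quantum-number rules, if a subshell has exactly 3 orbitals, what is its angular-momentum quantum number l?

l = 1 (p)

2l+1 = 3 gives l = 1.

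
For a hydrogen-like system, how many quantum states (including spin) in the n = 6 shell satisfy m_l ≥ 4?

6

The (l, m_l) pairs meeting m_l ≥ 4 give: l=4 → 1; l=5 → 2.
Orbitals: 1 + 2 = 3. Each orbital carries two spin states, so 3 × 2 = 6 states.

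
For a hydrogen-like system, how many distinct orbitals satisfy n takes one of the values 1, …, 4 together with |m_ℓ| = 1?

12

Treat each shell separately and count matching orbitals:
n=2 → 2; n=3 → 4; n=4 → 6.
Total orbitals: 2 + 4 + 6 = 12.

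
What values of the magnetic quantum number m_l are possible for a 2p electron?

The 2p subshell has l = 1, and m_l takes every integer from −l to +l. With l = 1 that gives the 3 values -1, 0, 1.

-1, 0, 1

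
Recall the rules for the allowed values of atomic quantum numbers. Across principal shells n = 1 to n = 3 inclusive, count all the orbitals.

14

Shell n has n² orbitals: 1²=1 + 2²=4 + 3²=9 = 14 orbitals.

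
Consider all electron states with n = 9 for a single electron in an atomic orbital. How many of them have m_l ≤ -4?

30

Orbitals with m_l ≤ -4, by l: l=4 → 1; l=5 → 2; l=6 → 3; l=7 → 4; l=8 → 5.
Orbitals: 1 + 2 + 3 + 4 + 5 = 15. Each orbital carries two spin states, so 15 × 2 = 30 states.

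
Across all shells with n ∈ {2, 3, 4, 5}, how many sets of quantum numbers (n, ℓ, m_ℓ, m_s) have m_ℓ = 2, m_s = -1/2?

Treat each shell separately and count matching orbitals:
n=3 → 1; n=4 → 2; n=5 → 3.
Orbitals: 1 + 2 + 3 = 6. With m_s fixed to -1/2 there is one state per orbital, so 6 states.

6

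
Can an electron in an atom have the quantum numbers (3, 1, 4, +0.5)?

The magnetic quantum number must satisfy −l ≤ m_l ≤ l. With l = 1, m_l can only be -1, 0, 1, so m_l = 4 is forbidden.

Not allowed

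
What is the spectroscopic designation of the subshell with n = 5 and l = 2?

5d

l = 2 corresponds to the letter 'd', so the subshell is 5d.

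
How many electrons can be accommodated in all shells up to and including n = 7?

280

Total orbitals = 1² + 2² + 3² + 4² + 5² + 6² + 7² = 140. Doubling for spin gives 280 electrons.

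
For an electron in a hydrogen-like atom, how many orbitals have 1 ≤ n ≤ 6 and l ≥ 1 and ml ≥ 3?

10

Go shell by shell, enumerating (l, ml) with l ≥ 1 and ml ≥ 3:
n=4 → 1; n=5 → 3; n=6 → 6.
Total orbitals: 1 + 3 + 6 = 10.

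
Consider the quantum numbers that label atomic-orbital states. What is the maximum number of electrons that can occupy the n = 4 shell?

32

A shell holds 2n² electrons: 2 × 4² = 2 × 16 = 32.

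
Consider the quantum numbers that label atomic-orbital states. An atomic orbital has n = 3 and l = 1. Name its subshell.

3p

l = 1 corresponds to the letter 'p', so the subshell is 3p.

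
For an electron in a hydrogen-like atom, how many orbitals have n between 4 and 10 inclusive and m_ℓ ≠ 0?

For each n in the range, tally the orbitals obeying m_ℓ ≠ 0:
n=4 → 12; n=5 → 20; n=6 → 30; n=7 → 42; n=8 → 56; n=9 → 72; n=10 → 90.
Total orbitals: 12 + 20 + 30 + 42 + 56 + 72 + 90 = 322.

322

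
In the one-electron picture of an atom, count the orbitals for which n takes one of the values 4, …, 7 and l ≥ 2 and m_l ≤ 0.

62

Count contributing orbitals for each principal shell:
n=4 → 7; n=5 → 12; n=6 → 18; n=7 → 25.
Total orbitals: 7 + 12 + 18 + 25 = 62.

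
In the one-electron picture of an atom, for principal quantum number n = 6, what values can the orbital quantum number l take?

l is an integer with 0 ≤ l ≤ n−1, so for n = 6: l = 0, 1, 2, 3, 4, 5.

0, 1, 2, 3, 4, 5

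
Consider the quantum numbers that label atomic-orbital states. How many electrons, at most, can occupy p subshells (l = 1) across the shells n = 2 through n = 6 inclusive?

A p subshell (l = 1) exists for every n ≥ 2, so shells n = 2, 3, 4, 5, 6 each contribute one — 5 subshells.
Since each p subshell holds 2(2·1+1) = 6 electrons, the total is 5 × 6 = 30.

30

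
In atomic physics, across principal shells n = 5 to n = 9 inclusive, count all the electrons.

510

Shell n has n² orbitals: 5²=25 + 6²=36 + 7²=49 + 8²=64 + 9²=81 = 255 orbitals.
Two spin states per orbital: 2 × 255 = 510 electrons.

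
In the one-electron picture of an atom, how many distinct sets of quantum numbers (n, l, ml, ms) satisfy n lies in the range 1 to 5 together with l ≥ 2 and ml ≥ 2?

Work shell by shell — for each n, count the (l, ml) pairs that satisfy l ≥ 2 and ml ≥ 2:
n=3 → 1; n=4 → 3; n=5 → 6.
Orbitals: 1 + 3 + 6 = 10. Including both spin states (ms = ±1/2) gives 2 × 10 = 20 states.

20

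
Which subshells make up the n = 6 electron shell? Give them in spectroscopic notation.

6s, 6p, 6d, 6f, 6g, 6h

For n = 6, l runs from 0 to 5. In spectroscopic notation l = 0,1,2,… ↔ s,p,d,f,g,h,i, so the subshells are 6s, 6p, 6d, 6f, 6g, 6h.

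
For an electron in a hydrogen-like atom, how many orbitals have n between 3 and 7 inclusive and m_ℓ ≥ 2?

35

For each n in the range, tally the orbitals obeying m_ℓ ≥ 2:
n=3 → 1; n=4 → 3; n=5 → 6; n=6 → 10; n=7 → 15.
Total orbitals: 1 + 3 + 6 + 10 + 15 = 35.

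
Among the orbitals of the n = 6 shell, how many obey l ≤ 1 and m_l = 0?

2

The (l, m_l) pairs meeting l ≤ 1 and m_l = 0 give: l=0 → 1; l=1 → 1.
Total orbitals: 1 + 1 = 2.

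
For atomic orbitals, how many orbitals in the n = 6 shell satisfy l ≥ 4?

20

For n = 6, l ranges over 0 … 5.
Orbitals with l ≥ 4, by l: l=4 → 9; l=5 → 11.
Total orbitals: 9 + 11 = 20.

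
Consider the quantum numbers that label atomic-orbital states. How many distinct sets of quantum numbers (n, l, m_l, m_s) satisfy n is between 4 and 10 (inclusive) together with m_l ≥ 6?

Go shell by shell, enumerating (l, m_l) with m_l ≥ 6:
n=7 → 1; n=8 → 3; n=9 → 6; n=10 → 10.
Orbitals: 1 + 3 + 6 + 10 = 20. Including both spin states (m_s = ±1/2) gives 2 × 20 = 40 states.

40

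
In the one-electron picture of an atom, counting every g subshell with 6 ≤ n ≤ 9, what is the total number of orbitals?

A g subshell (ℓ = 4) exists for every n ≥ 5, so shells n = 6, 7, 8, 9 each contribute one — 4 subshells.
Since each g subshell has 2·4+1 = 9 orbitals, the total is 4 × 9 = 36.

36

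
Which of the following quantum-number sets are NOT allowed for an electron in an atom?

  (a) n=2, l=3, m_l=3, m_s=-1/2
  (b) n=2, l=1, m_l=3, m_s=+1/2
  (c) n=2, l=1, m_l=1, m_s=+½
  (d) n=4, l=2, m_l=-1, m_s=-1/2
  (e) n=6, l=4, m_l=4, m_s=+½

(a) and (b)

(a) has l = 3 ≥ n = 2, violating 0 ≤ l ≤ n−1.
(b) has |m_l| = 3 > l = 1, violating −l ≤ m_l ≤ l.
The remaining sets (c), (d), (e) satisfy all four rules.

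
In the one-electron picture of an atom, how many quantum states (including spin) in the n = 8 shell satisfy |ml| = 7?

With n = 8 the allowed l are 0, 1, …, 7.
Per l-value: l=7 → 2.
Orbitals: 2. Each orbital carries two spin states, so 2 × 2 = 4 states.

4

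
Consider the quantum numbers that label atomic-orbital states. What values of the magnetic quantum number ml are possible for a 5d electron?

-2, -1, 0, 1, 2

The 5d subshell has l = 2, and ml takes every integer from −l to +l. With l = 2 that gives the 5 values -2, -1, 0, 1, 2.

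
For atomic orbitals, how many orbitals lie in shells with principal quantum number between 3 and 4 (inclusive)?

25

Shell n has n² orbitals: 3²=9 + 4²=16 = 25 orbitals.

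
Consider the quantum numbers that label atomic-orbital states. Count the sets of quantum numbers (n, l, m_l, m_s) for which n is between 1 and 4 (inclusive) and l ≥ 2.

34

For each n in the range, tally the orbitals obeying l ≥ 2:
n=3 → 5; n=4 → 12.
Orbitals: 5 + 12 = 17. Including both spin states (m_s = ±1/2) gives 2 × 17 = 34 states.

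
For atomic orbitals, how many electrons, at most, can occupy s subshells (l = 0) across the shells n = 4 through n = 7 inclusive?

An s subshell (l = 0) exists for every n ≥ 1, so shells n = 4, 5, 6, 7 each contribute one — 4 subshells.
Since each s subshell holds 2(2·0+1) = 2 electrons, the total is 4 × 2 = 8.

8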